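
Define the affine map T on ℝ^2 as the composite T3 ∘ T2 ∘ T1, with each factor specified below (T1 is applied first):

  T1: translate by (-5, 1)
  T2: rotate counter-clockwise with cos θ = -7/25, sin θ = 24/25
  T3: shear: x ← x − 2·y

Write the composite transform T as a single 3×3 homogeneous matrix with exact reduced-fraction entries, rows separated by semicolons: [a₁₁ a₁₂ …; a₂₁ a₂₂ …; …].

T1 = [1 0 -5; 0 1 1; 0 0 1]
T2·T1 = [-7/25 -24/25 11/25; 24/25 -7/25 -127/25; 0 0 1]
T3·…·T1 = [-11/5 -2/5 53/5; 24/25 -7/25 -127/25; 0 0 1]

T = [-11/5 -2/5 53/5; 24/25 -7/25 -127/25; 0 0 1]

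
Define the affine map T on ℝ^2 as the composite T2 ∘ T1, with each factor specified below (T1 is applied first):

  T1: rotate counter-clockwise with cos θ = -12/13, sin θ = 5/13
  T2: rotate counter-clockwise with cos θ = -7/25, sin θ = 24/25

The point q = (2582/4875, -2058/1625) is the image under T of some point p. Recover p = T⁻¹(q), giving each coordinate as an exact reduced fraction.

p = (6/5, 2/3)

T1 = [-12/13 -5/13 0; 5/13 -12/13 0; 0 0 1]
T2·T1 = [-36/325 323/325 0; -323/325 -36/325 0; 0 0 1]
det M = 1; M⁻¹ = [-36/325 -323/325 0; 323/325 -36/325 0; 0 0 1]
M⁻¹ · (2582/4875, -2058/1625)ᵀ = (6/5, 2/3)ᵀ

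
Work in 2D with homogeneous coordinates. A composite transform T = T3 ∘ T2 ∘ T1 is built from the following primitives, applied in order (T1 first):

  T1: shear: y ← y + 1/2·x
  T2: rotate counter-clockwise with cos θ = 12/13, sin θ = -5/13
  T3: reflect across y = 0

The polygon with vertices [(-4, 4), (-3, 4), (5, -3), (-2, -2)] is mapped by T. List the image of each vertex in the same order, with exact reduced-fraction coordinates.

image vertices: (-38/13, -44/13), (-47/26, -45/13), (115/26, 31/13), (-3, 2)

T1 shear: y ← y + 1/2·x: (-4, 4) → (-4, 2); (-3, 4) → (-3, 5/2); (5, -3) → (5, -1/2); (-2, -2) → (-2, -3)
T2 rotate counter-clockwise with cos θ = 12/13, sin θ = -5/13: (-4, 2) → (-38/13, 44/13); (-3, 5/2) → (-47/26, 45/13); (5, -1/2) → (115/26, -31/13); (-2, -3) → (-3, -2)
T3 reflect across y = 0: (-38/13, 44/13) → (-38/13, -44/13); (-47/26, 45/13) → (-47/26, -45/13); (115/26, -31/13) → (115/26, 31/13); (-3, -2) → (-3, 2)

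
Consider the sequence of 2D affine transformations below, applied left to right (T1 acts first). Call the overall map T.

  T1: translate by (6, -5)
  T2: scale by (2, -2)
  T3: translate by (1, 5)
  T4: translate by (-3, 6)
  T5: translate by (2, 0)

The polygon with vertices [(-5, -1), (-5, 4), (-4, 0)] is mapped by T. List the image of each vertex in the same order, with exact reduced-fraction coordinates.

image vertices: (2, 23), (2, 13), (4, 21)

T1 translate by (6, -5): (-5, -1) → (1, -6); (-5, 4) → (1, -1); (-4, 0) → (2, -5)
T2 scale by (2, -2): (1, -6) → (2, 12); (1, -1) → (2, 2); (2, -5) → (4, 10)
T3 translate by (1, 5): (2, 12) → (3, 17); (2, 2) → (3, 7); (4, 10) → (5, 15)
T4 translate by (-3, 6): (3, 17) → (0, 23); (3, 7) → (0, 13); (5, 15) → (2, 21)
T5 translate by (2, 0): (0, 23) → (2, 23); (0, 13) → (2, 13); (2, 21) → (4, 21)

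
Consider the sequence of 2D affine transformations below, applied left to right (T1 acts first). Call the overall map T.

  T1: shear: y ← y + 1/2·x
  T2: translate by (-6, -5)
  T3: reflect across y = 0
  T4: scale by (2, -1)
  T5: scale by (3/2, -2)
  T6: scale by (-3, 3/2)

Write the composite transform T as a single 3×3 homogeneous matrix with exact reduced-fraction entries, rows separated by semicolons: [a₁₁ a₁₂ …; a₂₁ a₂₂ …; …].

T1 = [1 0 0; 1/2 1 0; 0 0 1]
T2·T1 = [1 0 -6; 1/2 1 -5; 0 0 1]
T3·…·T1 = [1 0 -6; -1/2 -1 5; 0 0 1]
T4·…·T1 = [2 0 -12; 1/2 1 -5; 0 0 1]
T5·…·T1 = [3 0 -18; -1 -2 10; 0 0 1]
T6·…·T1 = [-9 0 54; -3/2 -3 15; 0 0 1]

T = [-9 0 54; -3/2 -3 15; 0 0 1]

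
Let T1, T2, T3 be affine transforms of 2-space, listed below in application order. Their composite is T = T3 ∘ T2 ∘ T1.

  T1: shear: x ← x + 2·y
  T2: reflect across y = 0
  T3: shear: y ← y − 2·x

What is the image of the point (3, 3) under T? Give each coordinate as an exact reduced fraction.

T1 shear: x ← x + 2·y: (3, 3) → (9, 3)
T2 reflect across y = 0: (9, 3) → (9, -3)
T3 shear: y ← y − 2·x: (9, -3) → (9, -21)

T(p) = (9, -21)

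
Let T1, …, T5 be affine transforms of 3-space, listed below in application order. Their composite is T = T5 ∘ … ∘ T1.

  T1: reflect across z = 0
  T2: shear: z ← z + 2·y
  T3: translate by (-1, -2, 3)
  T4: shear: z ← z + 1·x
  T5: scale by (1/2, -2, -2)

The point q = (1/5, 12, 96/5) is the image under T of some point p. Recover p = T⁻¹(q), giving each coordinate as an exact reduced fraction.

T1 = [1 0 0 0; 0 1 0 0; 0 0 -1 0; 0 0 0 1]
T2·T1 = [1 0 0 0; 0 1 0 0; 0 2 -1 0; 0 0 0 1]
T3·…·T1 = [1 0 0 -1; 0 1 0 -2; 0 2 -1 3; 0 0 0 1]
T4·…·T1 = [1 0 0 -1; 0 1 0 -2; 1 2 -1 2; 0 0 0 1]
T5·…·T1 = [1/2 0 0 -1/2; 0 -2 0 4; -2 -4 2 -4; 0 0 0 1]
det M = -2; M⁻¹ = [2 0 0 1; 0 -1/2 0 2; 2 -1 1/2 7; 0 0 0 1]
M⁻¹ · (1/5, 12, 96/5)ᵀ = (7/5, -4, 5)ᵀ

p = (7/5, -4, 5)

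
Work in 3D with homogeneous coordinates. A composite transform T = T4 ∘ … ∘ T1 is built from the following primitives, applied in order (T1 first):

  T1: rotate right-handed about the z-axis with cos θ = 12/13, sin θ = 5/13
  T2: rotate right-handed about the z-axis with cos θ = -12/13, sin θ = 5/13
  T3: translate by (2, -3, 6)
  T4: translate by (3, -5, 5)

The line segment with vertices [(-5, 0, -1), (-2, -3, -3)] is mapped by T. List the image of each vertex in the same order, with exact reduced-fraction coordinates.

image vertices: (10, -8, 10), (7, -5, 8)

T1 rotate right-handed about the z-axis with cos θ = 12/13, sin θ = 5/13: (-5, 0, -1) → (-60/13, -25/13, -1); (-2, -3, -3) → (-9/13, -46/13, -3)
T2 rotate right-handed about the z-axis with cos θ = -12/13, sin θ = 5/13: (-60/13, -25/13, -1) → (5, 0, -1); (-9/13, -46/13, -3) → (2, 3, -3)
T3 translate by (2, -3, 6): (5, 0, -1) → (7, -3, 5); (2, 3, -3) → (4, 0, 3)
T4 translate by (3, -5, 5): (7, -3, 5) → (10, -8, 10); (4, 0, 3) → (7, -5, 8)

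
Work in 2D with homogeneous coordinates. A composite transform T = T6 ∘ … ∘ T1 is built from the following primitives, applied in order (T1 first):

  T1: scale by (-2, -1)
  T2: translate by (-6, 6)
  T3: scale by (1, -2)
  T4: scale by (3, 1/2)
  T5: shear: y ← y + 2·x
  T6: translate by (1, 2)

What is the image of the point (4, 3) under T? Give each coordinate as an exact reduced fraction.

T(p) = (-41, -85)

T1 scale by (-2, -1): (4, 3) → (-8, -3)
T2 translate by (-6, 6): (-8, -3) → (-14, 3)
T3 scale by (1, -2): (-14, 3) → (-14, -6)
T4 scale by (3, 1/2): (-14, -6) → (-42, -3)
T5 shear: y ← y + 2·x: (-42, -3) → (-42, -87)
T6 translate by (1, 2): (-42, -87) → (-41, -85)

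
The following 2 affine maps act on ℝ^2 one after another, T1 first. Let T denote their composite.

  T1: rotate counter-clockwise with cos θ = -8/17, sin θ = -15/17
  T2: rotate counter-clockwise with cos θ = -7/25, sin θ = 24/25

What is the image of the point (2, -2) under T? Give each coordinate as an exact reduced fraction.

T(p) = (658/425, -1006/425)

T1 rotate counter-clockwise with cos θ = -8/17, sin θ = -15/17: (2, -2) → (-46/17, -14/17)
T2 rotate counter-clockwise with cos θ = -7/25, sin θ = 24/25: (-46/17, -14/17) → (658/425, -1006/425)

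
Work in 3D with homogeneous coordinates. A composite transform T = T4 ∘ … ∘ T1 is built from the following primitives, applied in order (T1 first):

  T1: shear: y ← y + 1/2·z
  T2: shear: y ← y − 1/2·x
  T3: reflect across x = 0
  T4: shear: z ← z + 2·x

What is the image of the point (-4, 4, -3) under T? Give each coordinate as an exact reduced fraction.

T(p) = (4, 9/2, 5)

T1 shear: y ← y + 1/2·z: (-4, 4, -3) → (-4, 5/2, -3)
T2 shear: y ← y − 1/2·x: (-4, 5/2, -3) → (-4, 9/2, -3)
T3 reflect across x = 0: (-4, 9/2, -3) → (4, 9/2, -3)
T4 shear: z ← z + 2·x: (4, 9/2, -3) → (4, 9/2, 5)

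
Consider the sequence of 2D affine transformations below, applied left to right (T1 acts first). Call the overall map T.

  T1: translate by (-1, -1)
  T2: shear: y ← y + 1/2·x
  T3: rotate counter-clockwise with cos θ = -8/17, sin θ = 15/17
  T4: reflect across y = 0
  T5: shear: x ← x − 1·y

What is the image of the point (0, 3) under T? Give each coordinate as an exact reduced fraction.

T1 translate by (-1, -1): (0, 3) → (-1, 2)
T2 shear: y ← y + 1/2·x: (-1, 2) → (-1, 3/2)
T3 rotate counter-clockwise with cos θ = -8/17, sin θ = 15/17: (-1, 3/2) → (-29/34, -27/17)
T4 reflect across y = 0: (-29/34, -27/17) → (-29/34, 27/17)
T5 shear: x ← x − 1·y: (-29/34, 27/17) → (-83/34, 27/17)

T(p) = (-83/34, 27/17)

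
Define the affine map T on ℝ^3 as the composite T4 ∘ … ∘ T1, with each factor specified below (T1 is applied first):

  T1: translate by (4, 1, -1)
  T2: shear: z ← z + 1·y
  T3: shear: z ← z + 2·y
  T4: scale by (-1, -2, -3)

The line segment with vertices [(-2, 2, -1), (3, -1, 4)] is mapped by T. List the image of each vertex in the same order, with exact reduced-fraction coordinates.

image vertices: (-2, -6, -21), (-7, 0, -9)

T1 translate by (4, 1, -1): (-2, 2, -1) → (2, 3, -2); (3, -1, 4) → (7, 0, 3)
T2 shear: z ← z + 1·y: (2, 3, -2) → (2, 3, 1); (7, 0, 3) → (7, 0, 3)
T3 shear: z ← z + 2·y: (2, 3, 1) → (2, 3, 7); (7, 0, 3) → (7, 0, 3)
T4 scale by (-1, -2, -3): (2, 3, 7) → (-2, -6, -21); (7, 0, 3) → (-7, 0, -9)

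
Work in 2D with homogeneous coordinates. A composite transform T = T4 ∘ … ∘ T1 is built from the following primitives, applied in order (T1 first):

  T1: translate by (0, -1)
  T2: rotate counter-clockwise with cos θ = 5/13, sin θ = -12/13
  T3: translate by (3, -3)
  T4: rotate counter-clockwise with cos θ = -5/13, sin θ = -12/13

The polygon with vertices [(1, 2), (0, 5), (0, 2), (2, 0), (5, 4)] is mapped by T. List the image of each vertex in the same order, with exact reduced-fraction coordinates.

image vertices: (-64/13, -34/13), (-51/13, -73/13), (-51/13, -34/13), (-77/13, -8/13), (-116/13, -60/13)

T1 translate by (0, -1): (1, 2) → (1, 1); (0, 5) → (0, 4); (0, 2) → (0, 1); (2, 0) → (2, -1); (5, 4) → (5, 3)
T2 rotate counter-clockwise with cos θ = 5/13, sin θ = -12/13: (1, 1) → (17/13, -7/13); (0, 4) → (48/13, 20/13); (0, 1) → (12/13, 5/13); (2, -1) → (-2/13, -29/13); (5, 3) → (61/13, -45/13)
T3 translate by (3, -3): (17/13, -7/13) → (56/13, -46/13); (48/13, 20/13) → (87/13, -19/13); (12/13, 5/13) → (51/13, -34/13); (-2/13, -29/13) → (37/13, -68/13); (61/13, -45/13) → (100/13, -84/13)
T4 rotate counter-clockwise with cos θ = -5/13, sin θ = -12/13: (56/13, -46/13) → (-64/13, -34/13); (87/13, -19/13) → (-51/13, -73/13); (51/13, -34/13) → (-51/13, -34/13); (37/13, -68/13) → (-77/13, -8/13); (100/13, -84/13) → (-116/13, -60/13)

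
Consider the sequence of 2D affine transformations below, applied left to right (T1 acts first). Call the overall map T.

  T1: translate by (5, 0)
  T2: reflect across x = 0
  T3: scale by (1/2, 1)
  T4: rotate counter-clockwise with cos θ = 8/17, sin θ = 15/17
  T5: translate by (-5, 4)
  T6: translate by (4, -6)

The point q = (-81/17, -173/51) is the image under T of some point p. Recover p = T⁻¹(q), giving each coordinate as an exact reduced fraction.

T1 = [1 0 5; 0 1 0; 0 0 1]
T2·T1 = [-1 0 -5; 0 1 0; 0 0 1]
T3·…·T1 = [-1/2 0 -5/2; 0 1 0; 0 0 1]
T4·…·T1 = [-4/17 -15/17 -20/17; -15/34 8/17 -75/34; 0 0 1]
T5·…·T1 = [-4/17 -15/17 -105/17; -15/34 8/17 61/34; 0 0 1]
T6·…·T1 = [-4/17 -15/17 -37/17; -15/34 8/17 -143/34; 0 0 1]
det M = -1/2; M⁻¹ = [-16/17 -30/17 -161/17; -15/17 8/17 1/17; 0 0 1]
M⁻¹ · (-81/17, -173/51)ᵀ = (1, 8/3)ᵀ

p = (1, 8/3)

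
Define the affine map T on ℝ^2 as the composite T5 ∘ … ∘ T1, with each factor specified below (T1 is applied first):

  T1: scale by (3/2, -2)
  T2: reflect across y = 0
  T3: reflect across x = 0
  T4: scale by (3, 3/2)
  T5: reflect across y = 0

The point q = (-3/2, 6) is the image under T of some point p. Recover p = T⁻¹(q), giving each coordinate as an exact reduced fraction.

p = (1/3, -2)

T1 = [3/2 0 0; 0 -2 0; 0 0 1]
T2·T1 = [3/2 0 0; 0 2 0; 0 0 1]
T3·…·T1 = [-3/2 0 0; 0 2 0; 0 0 1]
T4·…·T1 = [-9/2 0 0; 0 3 0; 0 0 1]
T5·…·T1 = [-9/2 0 0; 0 -3 0; 0 0 1]
det M = 27/2; M⁻¹ = [-2/9 0 0; 0 -1/3 0; 0 0 1]
M⁻¹ · (-3/2, 6)ᵀ = (1/3, -2)ᵀ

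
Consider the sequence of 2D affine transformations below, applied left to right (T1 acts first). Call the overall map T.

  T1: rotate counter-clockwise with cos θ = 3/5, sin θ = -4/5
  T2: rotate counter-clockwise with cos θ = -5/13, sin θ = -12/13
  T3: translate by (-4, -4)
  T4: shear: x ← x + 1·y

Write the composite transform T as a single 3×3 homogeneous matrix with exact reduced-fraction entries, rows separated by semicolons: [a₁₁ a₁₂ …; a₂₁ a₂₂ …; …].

T = [-79/65 -47/65 -8; -16/65 -63/65 -4; 0 0 1]

T1 = [3/5 4/5 0; -4/5 3/5 0; 0 0 1]
T2·T1 = [-63/65 16/65 0; -16/65 -63/65 0; 0 0 1]
T3·…·T1 = [-63/65 16/65 -4; -16/65 -63/65 -4; 0 0 1]
T4·…·T1 = [-79/65 -47/65 -8; -16/65 -63/65 -4; 0 0 1]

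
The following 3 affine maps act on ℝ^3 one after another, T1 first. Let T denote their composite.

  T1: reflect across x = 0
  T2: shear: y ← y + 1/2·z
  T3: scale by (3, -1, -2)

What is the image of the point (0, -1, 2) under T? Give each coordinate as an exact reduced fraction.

T(p) = (0, 0, -4)

T1 reflect across x = 0: (0, -1, 2) → (0, -1, 2)
T2 shear: y ← y + 1/2·z: (0, -1, 2) → (0, 0, 2)
T3 scale by (3, -1, -2): (0, 0, 2) → (0, 0, -4)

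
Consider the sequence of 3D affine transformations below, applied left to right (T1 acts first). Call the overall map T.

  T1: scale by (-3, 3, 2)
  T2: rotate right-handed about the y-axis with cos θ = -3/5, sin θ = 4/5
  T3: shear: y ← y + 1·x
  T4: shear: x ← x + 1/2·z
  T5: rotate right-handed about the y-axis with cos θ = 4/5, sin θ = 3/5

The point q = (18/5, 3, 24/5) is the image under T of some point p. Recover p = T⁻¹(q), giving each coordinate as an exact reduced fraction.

p = (1, 2, -3)

T1 = [-3 0 0 0; 0 3 0 0; 0 0 2 0; 0 0 0 1]
T2·T1 = [9/5 0 8/5 0; 0 3 0 0; 12/5 0 -6/5 0; 0 0 0 1]
T3·…·T1 = [9/5 0 8/5 0; 9/5 3 8/5 0; 12/5 0 -6/5 0; 0 0 0 1]
T4·…·T1 = [3 0 1 0; 9/5 3 8/5 0; 12/5 0 -6/5 0; 0 0 0 1]
T5·…·T1 = [96/25 0 2/25 0; 9/5 3 8/5 0; 3/25 0 -39/25 0; 0 0 0 1]
det M = -18; M⁻¹ = [13/50 0 1/75 0; -1/6 1/3 1/3 0; 1/50 0 -16/25 0; 0 0 0 1]
M⁻¹ · (18/5, 3, 24/5)ᵀ = (1, 2, -3)ᵀ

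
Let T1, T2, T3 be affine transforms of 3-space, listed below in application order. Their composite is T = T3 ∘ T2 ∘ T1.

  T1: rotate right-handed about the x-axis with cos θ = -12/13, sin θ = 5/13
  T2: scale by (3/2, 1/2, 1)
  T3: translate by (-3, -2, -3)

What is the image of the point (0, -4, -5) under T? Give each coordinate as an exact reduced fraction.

T(p) = (-3, 21/26, 1/13)

T1 rotate right-handed about the x-axis with cos θ = -12/13, sin θ = 5/13: (0, -4, -5) → (0, 73/13, 40/13)
T2 scale by (3/2, 1/2, 1): (0, 73/13, 40/13) → (0, 73/26, 40/13)
T3 translate by (-3, -2, -3): (0, 73/26, 40/13) → (-3, 21/26, 1/13)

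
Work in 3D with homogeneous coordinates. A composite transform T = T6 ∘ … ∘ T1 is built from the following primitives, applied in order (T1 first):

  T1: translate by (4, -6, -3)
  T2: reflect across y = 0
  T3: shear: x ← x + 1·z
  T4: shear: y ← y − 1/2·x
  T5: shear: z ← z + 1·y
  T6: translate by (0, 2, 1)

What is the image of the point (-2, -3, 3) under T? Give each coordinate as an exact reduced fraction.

T1 translate by (4, -6, -3): (-2, -3, 3) → (2, -9, 0)
T2 reflect across y = 0: (2, -9, 0) → (2, 9, 0)
T3 shear: x ← x + 1·z: (2, 9, 0) → (2, 9, 0)
T4 shear: y ← y − 1/2·x: (2, 9, 0) → (2, 8, 0)
T5 shear: z ← z + 1·y: (2, 8, 0) → (2, 8, 8)
T6 translate by (0, 2, 1): (2, 8, 8) → (2, 10, 9)

T(p) = (2, 10, 9)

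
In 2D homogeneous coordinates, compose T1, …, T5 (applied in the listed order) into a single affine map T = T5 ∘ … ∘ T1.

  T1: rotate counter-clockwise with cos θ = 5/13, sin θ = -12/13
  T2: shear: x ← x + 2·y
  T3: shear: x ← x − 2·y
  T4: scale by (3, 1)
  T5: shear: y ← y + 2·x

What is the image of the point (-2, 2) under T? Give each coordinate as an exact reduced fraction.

T1 rotate counter-clockwise with cos θ = 5/13, sin θ = -12/13: (-2, 2) → (14/13, 34/13)
T2 shear: x ← x + 2·y: (14/13, 34/13) → (82/13, 34/13)
T3 shear: x ← x − 2·y: (82/13, 34/13) → (14/13, 34/13)
T4 scale by (3, 1): (14/13, 34/13) → (42/13, 34/13)
T5 shear: y ← y + 2·x: (42/13, 34/13) → (42/13, 118/13)

T(p) = (42/13, 118/13)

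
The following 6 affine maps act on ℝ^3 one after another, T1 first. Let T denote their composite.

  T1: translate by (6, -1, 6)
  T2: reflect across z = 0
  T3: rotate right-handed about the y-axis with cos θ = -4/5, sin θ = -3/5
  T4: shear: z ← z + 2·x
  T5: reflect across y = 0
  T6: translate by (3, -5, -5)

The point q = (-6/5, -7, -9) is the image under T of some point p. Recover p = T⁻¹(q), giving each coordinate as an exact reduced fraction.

T1 = [1 0 0 6; 0 1 0 -1; 0 0 1 6; 0 0 0 1]
T2·T1 = [1 0 0 6; 0 1 0 -1; 0 0 -1 -6; 0 0 0 1]
T3·…·T1 = [-4/5 0 3/5 -6/5; 0 1 0 -1; 3/5 0 4/5 42/5; 0 0 0 1]
T4·…·T1 = [-4/5 0 3/5 -6/5; 0 1 0 -1; -1 0 2 6; 0 0 0 1]
T5·…·T1 = [-4/5 0 3/5 -6/5; 0 -1 0 1; -1 0 2 6; 0 0 0 1]
T6·…·T1 = [-4/5 0 3/5 9/5; 0 -1 0 -4; -1 0 2 1; 0 0 0 1]
det M = 1; M⁻¹ = [-2 0 3/5 3; 0 -1 0 -4; -1 0 4/5 1; 0 0 0 1]
M⁻¹ · (-6/5, -7, -9)ᵀ = (0, 3, -5)ᵀ

p = (0, 3, -5)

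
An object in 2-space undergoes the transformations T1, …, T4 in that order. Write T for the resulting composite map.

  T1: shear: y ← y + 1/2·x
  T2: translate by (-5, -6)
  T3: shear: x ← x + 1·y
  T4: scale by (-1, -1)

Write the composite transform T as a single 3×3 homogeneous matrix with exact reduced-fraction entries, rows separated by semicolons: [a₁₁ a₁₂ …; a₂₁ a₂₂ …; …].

T = [-3/2 -1 11; -1/2 -1 6; 0 0 1]

T1 = [1 0 0; 1/2 1 0; 0 0 1]
T2·T1 = [1 0 -5; 1/2 1 -6; 0 0 1]
T3·…·T1 = [3/2 1 -11; 1/2 1 -6; 0 0 1]
T4·…·T1 = [-3/2 -1 11; -1/2 -1 6; 0 0 1]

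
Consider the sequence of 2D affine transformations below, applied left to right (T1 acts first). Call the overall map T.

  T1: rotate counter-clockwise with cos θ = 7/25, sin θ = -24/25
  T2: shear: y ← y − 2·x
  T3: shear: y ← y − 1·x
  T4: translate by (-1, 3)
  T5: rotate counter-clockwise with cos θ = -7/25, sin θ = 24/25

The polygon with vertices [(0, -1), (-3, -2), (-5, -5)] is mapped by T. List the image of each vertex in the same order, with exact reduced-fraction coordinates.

T1 rotate counter-clockwise with cos θ = 7/25, sin θ = -24/25: (0, -1) → (-24/25, -7/25); (-3, -2) → (-69/25, 58/25); (-5, -5) → (-31/5, 17/5)
T2 shear: y ← y − 2·x: (-24/25, -7/25) → (-24/25, 41/25); (-69/25, 58/25) → (-69/25, 196/25); (-31/5, 17/5) → (-31/5, 79/5)
T3 shear: y ← y − 1·x: (-24/25, 41/25) → (-24/25, 13/5); (-69/25, 196/25) → (-69/25, 53/5); (-31/5, 79/5) → (-31/5, 22)
T4 translate by (-1, 3): (-24/25, 13/5) → (-49/25, 28/5); (-69/25, 53/5) → (-94/25, 68/5); (-31/5, 22) → (-36/5, 25)
T5 rotate counter-clockwise with cos θ = -7/25, sin θ = 24/25: (-49/25, 28/5) → (-3017/625, -2156/625); (-94/25, 68/5) → (-7502/625, -4636/625); (-36/5, 25) → (-2748/125, -1739/125)

image vertices: (-3017/625, -2156/625), (-7502/625, -4636/625), (-2748/125, -1739/125)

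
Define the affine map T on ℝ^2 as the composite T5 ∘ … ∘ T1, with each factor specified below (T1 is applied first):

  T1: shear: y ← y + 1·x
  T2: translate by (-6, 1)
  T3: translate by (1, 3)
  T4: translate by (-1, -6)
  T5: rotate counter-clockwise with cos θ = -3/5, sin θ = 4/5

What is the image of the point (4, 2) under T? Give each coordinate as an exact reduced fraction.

T(p) = (-2, -4)

T1 shear: y ← y + 1·x: (4, 2) → (4, 6)
T2 translate by (-6, 1): (4, 6) → (-2, 7)
T3 translate by (1, 3): (-2, 7) → (-1, 10)
T4 translate by (-1, -6): (-1, 10) → (-2, 4)
T5 rotate counter-clockwise with cos θ = -3/5, sin θ = 4/5: (-2, 4) → (-2, -4)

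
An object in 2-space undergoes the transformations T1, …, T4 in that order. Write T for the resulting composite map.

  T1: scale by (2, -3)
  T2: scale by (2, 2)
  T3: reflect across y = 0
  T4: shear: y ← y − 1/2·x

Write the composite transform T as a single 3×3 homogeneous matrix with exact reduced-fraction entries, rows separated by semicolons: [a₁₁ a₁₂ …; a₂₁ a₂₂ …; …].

T1 = [2 0 0; 0 -3 0; 0 0 1]
T2·T1 = [4 0 0; 0 -6 0; 0 0 1]
T3·…·T1 = [4 0 0; 0 6 0; 0 0 1]
T4·…·T1 = [4 0 0; -2 6 0; 0 0 1]

T = [4 0 0; -2 6 0; 0 0 1]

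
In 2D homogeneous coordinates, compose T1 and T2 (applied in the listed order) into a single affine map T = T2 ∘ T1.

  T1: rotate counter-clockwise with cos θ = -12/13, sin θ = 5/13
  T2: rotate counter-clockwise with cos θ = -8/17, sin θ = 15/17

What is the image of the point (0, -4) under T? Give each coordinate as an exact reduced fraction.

T(p) = (-880/221, -84/221)

T1 rotate counter-clockwise with cos θ = -12/13, sin θ = 5/13: (0, -4) → (20/13, 48/13)
T2 rotate counter-clockwise with cos θ = -8/17, sin θ = 15/17: (20/13, 48/13) → (-880/221, -84/221)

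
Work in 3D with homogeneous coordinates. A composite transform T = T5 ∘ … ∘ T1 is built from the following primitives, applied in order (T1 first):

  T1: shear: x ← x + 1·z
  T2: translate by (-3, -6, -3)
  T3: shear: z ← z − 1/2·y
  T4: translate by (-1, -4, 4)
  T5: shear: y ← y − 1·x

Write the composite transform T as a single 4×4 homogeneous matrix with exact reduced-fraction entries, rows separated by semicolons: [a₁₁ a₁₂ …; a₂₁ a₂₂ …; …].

T1 = [1 0 1 0; 0 1 0 0; 0 0 1 0; 0 0 0 1]
T2·T1 = [1 0 1 -3; 0 1 0 -6; 0 0 1 -3; 0 0 0 1]
T3·…·T1 = [1 0 1 -3; 0 1 0 -6; 0 -1/2 1 0; 0 0 0 1]
T4·…·T1 = [1 0 1 -4; 0 1 0 -10; 0 -1/2 1 4; 0 0 0 1]
T5·…·T1 = [1 0 1 -4; -1 1 -1 -6; 0 -1/2 1 4; 0 0 0 1]

T = [1 0 1 -4; -1 1 -1 -6; 0 -1/2 1 4; 0 0 0 1]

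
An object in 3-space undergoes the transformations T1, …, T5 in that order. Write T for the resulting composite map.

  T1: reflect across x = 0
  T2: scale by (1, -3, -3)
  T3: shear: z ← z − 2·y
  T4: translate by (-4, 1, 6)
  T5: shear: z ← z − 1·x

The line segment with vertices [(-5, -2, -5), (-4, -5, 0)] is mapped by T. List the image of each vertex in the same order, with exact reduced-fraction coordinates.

image vertices: (1, 7, 8), (0, 16, -24)

T1 reflect across x = 0: (-5, -2, -5) → (5, -2, -5); (-4, -5, 0) → (4, -5, 0)
T2 scale by (1, -3, -3): (5, -2, -5) → (5, 6, 15); (4, -5, 0) → (4, 15, 0)
T3 shear: z ← z − 2·y: (5, 6, 15) → (5, 6, 3); (4, 15, 0) → (4, 15, -30)
T4 translate by (-4, 1, 6): (5, 6, 3) → (1, 7, 9); (4, 15, -30) → (0, 16, -24)
T5 shear: z ← z − 1·x: (1, 7, 9) → (1, 7, 8); (0, 16, -24) → (0, 16, -24)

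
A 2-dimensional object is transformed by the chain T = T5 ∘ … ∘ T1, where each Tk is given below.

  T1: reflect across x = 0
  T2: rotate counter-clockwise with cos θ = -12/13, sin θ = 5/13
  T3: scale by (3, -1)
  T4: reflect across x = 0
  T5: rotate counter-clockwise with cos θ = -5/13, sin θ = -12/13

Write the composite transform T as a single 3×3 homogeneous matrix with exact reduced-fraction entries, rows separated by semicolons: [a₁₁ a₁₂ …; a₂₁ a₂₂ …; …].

T1 = [-1 0 0; 0 1 0; 0 0 1]
T2·T1 = [12/13 -5/13 0; -5/13 -12/13 0; 0 0 1]
T3·…·T1 = [36/13 -15/13 0; 5/13 12/13 0; 0 0 1]
T4·…·T1 = [-36/13 15/13 0; 5/13 12/13 0; 0 0 1]
T5·…·T1 = [240/169 69/169 0; 407/169 -240/169 0; 0 0 1]

T = [240/169 69/169 0; 407/169 -240/169 0; 0 0 1]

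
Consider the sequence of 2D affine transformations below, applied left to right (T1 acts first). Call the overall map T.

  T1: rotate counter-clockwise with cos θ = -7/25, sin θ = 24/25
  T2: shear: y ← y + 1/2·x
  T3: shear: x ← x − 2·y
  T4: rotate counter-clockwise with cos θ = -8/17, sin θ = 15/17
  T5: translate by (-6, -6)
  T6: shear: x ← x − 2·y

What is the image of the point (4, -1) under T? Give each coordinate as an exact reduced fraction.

T(p) = (10479/425, -6448/425)

T1 rotate counter-clockwise with cos θ = -7/25, sin θ = 24/25: (4, -1) → (-4/25, 103/25)
T2 shear: y ← y + 1/2·x: (-4/25, 103/25) → (-4/25, 101/25)
T3 shear: x ← x − 2·y: (-4/25, 101/25) → (-206/25, 101/25)
T4 rotate counter-clockwise with cos θ = -8/17, sin θ = 15/17: (-206/25, 101/25) → (133/425, -3898/425)
T5 translate by (-6, -6): (133/425, -3898/425) → (-2417/425, -6448/425)
T6 shear: x ← x − 2·y: (-2417/425, -6448/425) → (10479/425, -6448/425)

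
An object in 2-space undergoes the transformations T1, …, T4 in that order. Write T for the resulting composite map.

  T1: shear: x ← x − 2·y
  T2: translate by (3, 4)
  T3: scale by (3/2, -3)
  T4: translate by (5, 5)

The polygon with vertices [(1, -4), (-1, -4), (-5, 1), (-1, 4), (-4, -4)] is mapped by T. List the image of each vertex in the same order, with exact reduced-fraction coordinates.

image vertices: (23, 5), (20, 5), (-1, -10), (-4, -19), (31/2, 5)

T1 shear: x ← x − 2·y: (1, -4) → (9, -4); (-1, -4) → (7, -4); (-5, 1) → (-7, 1); (-1, 4) → (-9, 4); (-4, -4) → (4, -4)
T2 translate by (3, 4): (9, -4) → (12, 0); (7, -4) → (10, 0); (-7, 1) → (-4, 5); (-9, 4) → (-6, 8); (4, -4) → (7, 0)
T3 scale by (3/2, -3): (12, 0) → (18, 0); (10, 0) → (15, 0); (-4, 5) → (-6, -15); (-6, 8) → (-9, -24); (7, 0) → (21/2, 0)
T4 translate by (5, 5): (18, 0) → (23, 5); (15, 0) → (20, 5); (-6, -15) → (-1, -10); (-9, -24) → (-4, -19); (21/2, 0) → (31/2, 5)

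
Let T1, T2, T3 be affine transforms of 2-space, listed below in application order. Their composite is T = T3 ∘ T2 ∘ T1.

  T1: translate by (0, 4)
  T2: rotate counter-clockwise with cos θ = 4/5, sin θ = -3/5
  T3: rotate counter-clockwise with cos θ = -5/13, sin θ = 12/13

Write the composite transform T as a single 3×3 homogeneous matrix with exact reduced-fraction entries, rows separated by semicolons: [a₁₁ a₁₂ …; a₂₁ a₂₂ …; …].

T = [16/65 -63/65 -252/65; 63/65 16/65 64/65; 0 0 1]

T1 = [1 0 0; 0 1 4; 0 0 1]
T2·T1 = [4/5 3/5 12/5; -3/5 4/5 16/5; 0 0 1]
T3·…·T1 = [16/65 -63/65 -252/65; 63/65 16/65 64/65; 0 0 1]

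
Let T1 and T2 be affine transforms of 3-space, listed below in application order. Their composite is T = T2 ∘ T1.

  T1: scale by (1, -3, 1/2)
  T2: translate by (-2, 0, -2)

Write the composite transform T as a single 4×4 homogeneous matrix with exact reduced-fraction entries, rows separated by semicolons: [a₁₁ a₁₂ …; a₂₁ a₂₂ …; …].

T = [1 0 0 -2; 0 -3 0 0; 0 0 1/2 -2; 0 0 0 1]

T1 = [1 0 0 0; 0 -3 0 0; 0 0 1/2 0; 0 0 0 1]
T2·T1 = [1 0 0 -2; 0 -3 0 0; 0 0 1/2 -2; 0 0 0 1]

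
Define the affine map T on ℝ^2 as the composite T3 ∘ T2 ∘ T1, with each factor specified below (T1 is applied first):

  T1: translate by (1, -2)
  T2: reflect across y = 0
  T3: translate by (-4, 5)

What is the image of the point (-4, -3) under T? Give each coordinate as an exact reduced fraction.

T1 translate by (1, -2): (-4, -3) → (-3, -5)
T2 reflect across y = 0: (-3, -5) → (-3, 5)
T3 translate by (-4, 5): (-3, 5) → (-7, 10)

T(p) = (-7, 10)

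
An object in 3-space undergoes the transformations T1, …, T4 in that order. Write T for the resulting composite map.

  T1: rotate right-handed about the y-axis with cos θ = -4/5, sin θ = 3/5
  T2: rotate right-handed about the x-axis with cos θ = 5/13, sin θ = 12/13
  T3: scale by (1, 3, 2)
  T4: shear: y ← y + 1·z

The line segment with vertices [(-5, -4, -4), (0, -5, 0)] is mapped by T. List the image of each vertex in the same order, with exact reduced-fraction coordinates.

T1 rotate right-handed about the y-axis with cos θ = -4/5, sin θ = 3/5: (-5, -4, -4) → (8/5, -4, 31/5); (0, -5, 0) → (0, -5, 0)
T2 rotate right-handed about the x-axis with cos θ = 5/13, sin θ = 12/13: (8/5, -4, 31/5) → (8/5, -472/65, -17/13); (0, -5, 0) → (0, -25/13, -60/13)
T3 scale by (1, 3, 2): (8/5, -472/65, -17/13) → (8/5, -1416/65, -34/13); (0, -25/13, -60/13) → (0, -75/13, -120/13)
T4 shear: y ← y + 1·z: (8/5, -1416/65, -34/13) → (8/5, -122/5, -34/13); (0, -75/13, -120/13) → (0, -15, -120/13)

image vertices: (8/5, -122/5, -34/13), (0, -15, -120/13)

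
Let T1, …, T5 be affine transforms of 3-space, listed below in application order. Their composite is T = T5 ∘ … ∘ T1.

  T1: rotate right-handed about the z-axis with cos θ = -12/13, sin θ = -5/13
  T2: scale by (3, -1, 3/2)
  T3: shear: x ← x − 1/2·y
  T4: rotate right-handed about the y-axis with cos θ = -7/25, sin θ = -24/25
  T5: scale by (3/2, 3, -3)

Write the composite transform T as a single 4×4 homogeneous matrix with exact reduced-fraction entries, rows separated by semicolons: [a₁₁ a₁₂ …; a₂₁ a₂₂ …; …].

T1 = [-12/13 5/13 0 0; -5/13 -12/13 0 0; 0 0 1 0; 0 0 0 1]
T2·T1 = [-36/13 15/13 0 0; 5/13 12/13 0 0; 0 0 3/2 0; 0 0 0 1]
T3·…·T1 = [-77/26 9/13 0 0; 5/13 12/13 0 0; 0 0 3/2 0; 0 0 0 1]
T4·…·T1 = [539/650 -63/325 -36/25 0; 5/13 12/13 0 0; -924/325 216/325 -21/50 0; 0 0 0 1]
T5·…·T1 = [1617/1300 -189/650 -54/25 0; 15/13 36/13 0 0; 2772/325 -648/325 63/50 0; 0 0 0 1]

T = [1617/1300 -189/650 -54/25 0; 15/13 36/13 0 0; 2772/325 -648/325 63/50 0; 0 0 0 1]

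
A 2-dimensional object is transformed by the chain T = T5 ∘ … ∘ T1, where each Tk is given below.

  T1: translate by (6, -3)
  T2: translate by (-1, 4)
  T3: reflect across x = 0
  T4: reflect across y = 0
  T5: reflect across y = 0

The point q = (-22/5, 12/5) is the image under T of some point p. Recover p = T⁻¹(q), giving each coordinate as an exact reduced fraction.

T1 = [1 0 6; 0 1 -3; 0 0 1]
T2·T1 = [1 0 5; 0 1 1; 0 0 1]
T3·…·T1 = [-1 0 -5; 0 1 1; 0 0 1]
T4·…·T1 = [-1 0 -5; 0 -1 -1; 0 0 1]
T5·…·T1 = [-1 0 -5; 0 1 1; 0 0 1]
det M = -1; M⁻¹ = [-1 0 -5; 0 1 -1; 0 0 1]
M⁻¹ · (-22/5, 12/5)ᵀ = (-3/5, 7/5)ᵀ

p = (-3/5, 7/5)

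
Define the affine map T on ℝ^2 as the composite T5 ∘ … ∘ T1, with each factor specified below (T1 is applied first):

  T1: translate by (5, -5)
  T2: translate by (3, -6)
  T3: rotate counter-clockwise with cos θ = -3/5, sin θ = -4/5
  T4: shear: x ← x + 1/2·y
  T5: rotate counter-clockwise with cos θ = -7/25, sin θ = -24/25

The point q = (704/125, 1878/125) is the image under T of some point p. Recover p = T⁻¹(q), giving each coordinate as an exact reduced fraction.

T1 = [1 0 5; 0 1 -5; 0 0 1]
T2·T1 = [1 0 8; 0 1 -11; 0 0 1]
T3·…·T1 = [-3/5 4/5 -68/5; -4/5 -3/5 1/5; 0 0 1]
T4·…·T1 = [-1 1/2 -27/2; -4/5 -3/5 1/5; 0 0 1]
T5·…·T1 = [-61/125 -179/250 993/250; 148/125 -39/125 1613/125; 0 0 1]
det M = 1; M⁻¹ = [-39/125 179/250 -8; -148/125 -61/125 11; 0 0 1]
M⁻¹ · (704/125, 1878/125)ᵀ = (1, -3)ᵀ

p = (1, -3)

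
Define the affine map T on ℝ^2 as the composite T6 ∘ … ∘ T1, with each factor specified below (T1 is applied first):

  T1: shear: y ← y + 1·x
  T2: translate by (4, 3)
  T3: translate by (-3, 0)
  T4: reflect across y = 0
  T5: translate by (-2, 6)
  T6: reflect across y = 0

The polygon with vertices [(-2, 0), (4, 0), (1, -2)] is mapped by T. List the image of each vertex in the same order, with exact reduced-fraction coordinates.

T1 shear: y ← y + 1·x: (-2, 0) → (-2, -2); (4, 0) → (4, 4); (1, -2) → (1, -1)
T2 translate by (4, 3): (-2, -2) → (2, 1); (4, 4) → (8, 7); (1, -1) → (5, 2)
T3 translate by (-3, 0): (2, 1) → (-1, 1); (8, 7) → (5, 7); (5, 2) → (2, 2)
T4 reflect across y = 0: (-1, 1) → (-1, -1); (5, 7) → (5, -7); (2, 2) → (2, -2)
T5 translate by (-2, 6): (-1, -1) → (-3, 5); (5, -7) → (3, -1); (2, -2) → (0, 4)
T6 reflect across y = 0: (-3, 5) → (-3, -5); (3, -1) → (3, 1); (0, 4) → (0, -4)

image vertices: (-3, -5), (3, 1), (0, -4)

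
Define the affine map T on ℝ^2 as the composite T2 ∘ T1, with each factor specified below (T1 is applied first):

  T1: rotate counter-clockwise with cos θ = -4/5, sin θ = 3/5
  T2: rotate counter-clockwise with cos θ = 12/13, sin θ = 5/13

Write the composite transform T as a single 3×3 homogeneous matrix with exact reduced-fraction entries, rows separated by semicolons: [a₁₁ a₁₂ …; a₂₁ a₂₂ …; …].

T = [-63/65 -16/65 0; 16/65 -63/65 0; 0 0 1]

T1 = [-4/5 -3/5 0; 3/5 -4/5 0; 0 0 1]
T2·T1 = [-63/65 -16/65 0; 16/65 -63/65 0; 0 0 1]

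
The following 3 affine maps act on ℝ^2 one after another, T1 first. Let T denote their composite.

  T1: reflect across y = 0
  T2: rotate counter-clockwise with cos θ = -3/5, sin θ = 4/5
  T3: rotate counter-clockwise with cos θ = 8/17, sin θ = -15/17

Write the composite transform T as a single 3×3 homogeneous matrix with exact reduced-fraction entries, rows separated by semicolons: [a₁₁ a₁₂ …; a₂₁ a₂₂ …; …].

T = [36/85 77/85 0; 77/85 -36/85 0; 0 0 1]

T1 = [1 0 0; 0 -1 0; 0 0 1]
T2·T1 = [-3/5 4/5 0; 4/5 3/5 0; 0 0 1]
T3·…·T1 = [36/85 77/85 0; 77/85 -36/85 0; 0 0 1]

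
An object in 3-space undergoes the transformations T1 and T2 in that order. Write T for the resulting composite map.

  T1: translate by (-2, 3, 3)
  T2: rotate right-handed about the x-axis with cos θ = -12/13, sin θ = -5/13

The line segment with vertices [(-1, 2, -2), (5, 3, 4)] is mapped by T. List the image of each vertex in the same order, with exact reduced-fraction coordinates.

T1 translate by (-2, 3, 3): (-1, 2, -2) → (-3, 5, 1); (5, 3, 4) → (3, 6, 7)
T2 rotate right-handed about the x-axis with cos θ = -12/13, sin θ = -5/13: (-3, 5, 1) → (-3, -55/13, -37/13); (3, 6, 7) → (3, -37/13, -114/13)

image vertices: (-3, -55/13, -37/13), (3, -37/13, -114/13)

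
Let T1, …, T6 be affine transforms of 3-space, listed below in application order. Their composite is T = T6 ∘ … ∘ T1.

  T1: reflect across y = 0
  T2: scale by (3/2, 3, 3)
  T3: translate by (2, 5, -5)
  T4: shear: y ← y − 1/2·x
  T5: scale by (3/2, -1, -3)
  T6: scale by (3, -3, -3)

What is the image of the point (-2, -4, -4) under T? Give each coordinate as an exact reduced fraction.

T1 reflect across y = 0: (-2, -4, -4) → (-2, 4, -4)
T2 scale by (3/2, 3, 3): (-2, 4, -4) → (-3, 12, -12)
T3 translate by (2, 5, -5): (-3, 12, -12) → (-1, 17, -17)
T4 shear: y ← y − 1/2·x: (-1, 17, -17) → (-1, 35/2, -17)
T5 scale by (3/2, -1, -3): (-1, 35/2, -17) → (-3/2, -35/2, 51)
T6 scale by (3, -3, -3): (-3/2, -35/2, 51) → (-9/2, 105/2, -153)

T(p) = (-9/2, 105/2, -153)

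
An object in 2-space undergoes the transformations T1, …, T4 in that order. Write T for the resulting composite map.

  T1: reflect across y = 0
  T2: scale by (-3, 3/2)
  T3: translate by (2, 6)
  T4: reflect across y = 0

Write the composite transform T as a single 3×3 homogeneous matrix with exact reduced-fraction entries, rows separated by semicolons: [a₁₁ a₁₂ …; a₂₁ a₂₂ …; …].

T1 = [1 0 0; 0 -1 0; 0 0 1]
T2·T1 = [-3 0 0; 0 -3/2 0; 0 0 1]
T3·…·T1 = [-3 0 2; 0 -3/2 6; 0 0 1]
T4·…·T1 = [-3 0 2; 0 3/2 -6; 0 0 1]

T = [-3 0 2; 0 3/2 -6; 0 0 1]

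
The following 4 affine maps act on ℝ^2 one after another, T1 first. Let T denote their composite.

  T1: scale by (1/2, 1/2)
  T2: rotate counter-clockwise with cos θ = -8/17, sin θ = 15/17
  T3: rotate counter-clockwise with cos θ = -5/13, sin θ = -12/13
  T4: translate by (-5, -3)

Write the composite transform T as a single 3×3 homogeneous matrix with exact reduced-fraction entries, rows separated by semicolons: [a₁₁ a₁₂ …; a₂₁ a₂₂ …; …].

T = [110/221 -21/442 -5; 21/442 110/221 -3; 0 0 1]

T1 = [1/2 0 0; 0 1/2 0; 0 0 1]
T2·T1 = [-4/17 -15/34 0; 15/34 -4/17 0; 0 0 1]
T3·…·T1 = [110/221 -21/442 0; 21/442 110/221 0; 0 0 1]
T4·…·T1 = [110/221 -21/442 -5; 21/442 110/221 -3; 0 0 1]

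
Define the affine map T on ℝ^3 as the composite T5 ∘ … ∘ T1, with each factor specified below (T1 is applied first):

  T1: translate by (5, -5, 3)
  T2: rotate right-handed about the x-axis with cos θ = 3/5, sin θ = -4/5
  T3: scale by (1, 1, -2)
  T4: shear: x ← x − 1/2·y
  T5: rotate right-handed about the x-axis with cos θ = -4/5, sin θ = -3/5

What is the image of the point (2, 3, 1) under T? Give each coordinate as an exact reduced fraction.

T(p) = (6, -32/5, 26/5)

T1 translate by (5, -5, 3): (2, 3, 1) → (7, -2, 4)
T2 rotate right-handed about the x-axis with cos θ = 3/5, sin θ = -4/5: (7, -2, 4) → (7, 2, 4)
T3 scale by (1, 1, -2): (7, 2, 4) → (7, 2, -8)
T4 shear: x ← x − 1/2·y: (7, 2, -8) → (6, 2, -8)
T5 rotate right-handed about the x-axis with cos θ = -4/5, sin θ = -3/5: (6, 2, -8) → (6, -32/5, 26/5)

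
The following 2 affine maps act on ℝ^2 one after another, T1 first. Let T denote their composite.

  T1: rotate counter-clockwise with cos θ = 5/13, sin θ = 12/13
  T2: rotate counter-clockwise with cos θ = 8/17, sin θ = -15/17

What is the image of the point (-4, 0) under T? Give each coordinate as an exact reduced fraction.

T1 rotate counter-clockwise with cos θ = 5/13, sin θ = 12/13: (-4, 0) → (-20/13, -48/13)
T2 rotate counter-clockwise with cos θ = 8/17, sin θ = -15/17: (-20/13, -48/13) → (-880/221, -84/221)

T(p) = (-880/221, -84/221)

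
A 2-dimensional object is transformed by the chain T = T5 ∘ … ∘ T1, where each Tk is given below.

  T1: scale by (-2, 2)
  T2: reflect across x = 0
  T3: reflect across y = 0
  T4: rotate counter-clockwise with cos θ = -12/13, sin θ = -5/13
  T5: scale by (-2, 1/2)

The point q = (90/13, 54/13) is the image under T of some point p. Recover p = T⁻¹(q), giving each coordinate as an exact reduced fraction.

p = (0, 9/2)

T1 = [-2 0 0; 0 2 0; 0 0 1]
T2·T1 = [2 0 0; 0 2 0; 0 0 1]
T3·…·T1 = [2 0 0; 0 -2 0; 0 0 1]
T4·…·T1 = [-24/13 -10/13 0; -10/13 24/13 0; 0 0 1]
T5·…·T1 = [48/13 20/13 0; -5/13 12/13 0; 0 0 1]
det M = 4; M⁻¹ = [3/13 -5/13 0; 5/52 12/13 0; 0 0 1]
M⁻¹ · (90/13, 54/13)ᵀ = (0, 9/2)ᵀ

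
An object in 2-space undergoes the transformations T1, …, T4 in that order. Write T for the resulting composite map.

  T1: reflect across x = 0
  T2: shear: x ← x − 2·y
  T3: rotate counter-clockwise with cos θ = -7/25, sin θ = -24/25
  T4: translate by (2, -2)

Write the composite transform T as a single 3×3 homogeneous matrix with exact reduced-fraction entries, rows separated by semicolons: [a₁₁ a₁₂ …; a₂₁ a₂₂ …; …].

T = [7/25 38/25 2; 24/25 41/25 -2; 0 0 1]

T1 = [-1 0 0; 0 1 0; 0 0 1]
T2·T1 = [-1 -2 0; 0 1 0; 0 0 1]
T3·…·T1 = [7/25 38/25 0; 24/25 41/25 0; 0 0 1]
T4·…·T1 = [7/25 38/25 2; 24/25 41/25 -2; 0 0 1]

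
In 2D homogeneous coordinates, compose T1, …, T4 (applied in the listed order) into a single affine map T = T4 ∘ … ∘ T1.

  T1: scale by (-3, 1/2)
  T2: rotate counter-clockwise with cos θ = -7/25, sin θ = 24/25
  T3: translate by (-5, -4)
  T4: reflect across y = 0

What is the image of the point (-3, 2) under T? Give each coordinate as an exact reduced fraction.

T(p) = (-212/25, -109/25)

T1 scale by (-3, 1/2): (-3, 2) → (9, 1)
T2 rotate counter-clockwise with cos θ = -7/25, sin θ = 24/25: (9, 1) → (-87/25, 209/25)
T3 translate by (-5, -4): (-87/25, 209/25) → (-212/25, 109/25)
T4 reflect across y = 0: (-212/25, 109/25) → (-212/25, -109/25)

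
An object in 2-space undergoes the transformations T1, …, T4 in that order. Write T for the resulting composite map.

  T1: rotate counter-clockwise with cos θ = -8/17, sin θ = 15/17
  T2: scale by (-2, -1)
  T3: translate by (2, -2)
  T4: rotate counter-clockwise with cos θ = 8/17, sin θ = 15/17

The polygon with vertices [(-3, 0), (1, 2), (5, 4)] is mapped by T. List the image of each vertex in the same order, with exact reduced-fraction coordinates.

T1 rotate counter-clockwise with cos θ = -8/17, sin θ = 15/17: (-3, 0) → (24/17, -45/17); (1, 2) → (-38/17, -1/17); (5, 4) → (-100/17, 43/17)
T2 scale by (-2, -1): (24/17, -45/17) → (-48/17, 45/17); (-38/17, -1/17) → (76/17, 1/17); (-100/17, 43/17) → (200/17, -43/17)
T3 translate by (2, -2): (-48/17, 45/17) → (-14/17, 11/17); (76/17, 1/17) → (110/17, -33/17); (200/17, -43/17) → (234/17, -77/17)
T4 rotate counter-clockwise with cos θ = 8/17, sin θ = 15/17: (-14/17, 11/17) → (-277/289, -122/289); (110/17, -33/17) → (1375/289, 1386/289); (234/17, -77/17) → (3027/289, 2894/289)

image vertices: (-277/289, -122/289), (1375/289, 1386/289), (3027/289, 2894/289)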